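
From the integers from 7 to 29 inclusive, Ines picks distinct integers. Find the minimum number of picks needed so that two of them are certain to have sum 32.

Group the elements by complementary pair {x, 32−x}: {7,25}, {8,24}, {9,23}, …, giving 9 two-element pairs; the single value 16 (it cannot pair with itself since the integers are distinct); and 4 integers whose partner 32−x falls outside [7,29].
Pigeonhole: treating each of those 14 groups as a pigeonhole, one can pick one integer per group — 14 integers — with no two summing to 32.
The 15th integer lands in an occupied pair, forcing a sum of 32.

15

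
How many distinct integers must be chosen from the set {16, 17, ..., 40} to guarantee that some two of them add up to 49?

17

A set avoiding the sum 49 can contain at most one of each pair {x, 49−x}, plus the 7 elements whose complement lies outside the range.
The integers 25, …, 40 (16 of them) are such a set: any two sum to at least 25+26 = 51 > 49.
Any 17th integer completes one of the 9 pairs, so 17 choices force a sum of 49.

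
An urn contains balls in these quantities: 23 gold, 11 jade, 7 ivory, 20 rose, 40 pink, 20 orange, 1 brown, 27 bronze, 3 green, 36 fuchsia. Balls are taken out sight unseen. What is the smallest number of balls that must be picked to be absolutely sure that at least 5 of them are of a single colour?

37

The 10 colours are the holes; the balls drawn are the pigeons.
To avoid 5 of any one colour, the worst case takes at most 4 of each colour, or every ball of a colour that has fewer than 4.
That gives 4 + 4 + 4 + 4 + 4 + 4 + 1 + 4 + 3 + 4 = 36 balls with no colour reaching 5.
The next ball forces some colour to 5, so 36 + 1 = 37.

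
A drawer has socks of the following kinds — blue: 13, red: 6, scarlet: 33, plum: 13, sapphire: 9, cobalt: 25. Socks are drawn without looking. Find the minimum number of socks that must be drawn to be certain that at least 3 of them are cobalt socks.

In the worst case for collecting cobalt socks, every non-cobalt sock comes out first.
There are 13 + 6 + 33 + 13 + 9 = 74 non-cobalt socks altogether.
After those, each further sock must be cobalt, so 74 + 3 = 77 draws guarantee 3 cobalt socks.

77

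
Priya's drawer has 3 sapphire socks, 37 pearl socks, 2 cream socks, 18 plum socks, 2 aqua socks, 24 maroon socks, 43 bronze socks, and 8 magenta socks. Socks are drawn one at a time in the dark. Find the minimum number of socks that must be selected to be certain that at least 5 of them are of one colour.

28

An adversary could hand out at most 4 socks per colour (sapphire, cream, aqua run out sooner): 3 + 4 + 2 + 4 + 2 + 4 + 4 + 4 = 27 socks and still no colour has 5.
One more sock lands in a colour already at 4, so 28 draws are enough and 27 are not.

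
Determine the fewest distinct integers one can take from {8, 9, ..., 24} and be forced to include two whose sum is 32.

Two chosen integers sum to 32 exactly when both halves of some pair {x, 32−x} with 8 ≤ x ≤ 32−x ≤ 24 are chosen — 8 such pairs.
The remaining 1 element (those with no distinct partner in range) can never complete a 32-sum, so the worst case takes all of them and one from each pair: 1 + 8 = 9.
Pigeonhole: the 10th integer has to be the second member of some pair, so 9 + 1 = 10.

10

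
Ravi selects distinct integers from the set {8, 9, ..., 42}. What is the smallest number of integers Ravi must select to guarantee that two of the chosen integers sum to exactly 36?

Two chosen integers sum to 36 exactly when both halves of some pair {x, 36−x} with 8 ≤ x ≤ 36−x ≤ 28 are chosen — 10 such pairs.
The remaining 15 elements (those with no distinct partner in range) can never complete a 36-sum, so the worst case takes all of them and one from each pair: 15 + 10 = 25.
The 26th integer has to be the second member of some pair, so 25 + 1 = 26.

26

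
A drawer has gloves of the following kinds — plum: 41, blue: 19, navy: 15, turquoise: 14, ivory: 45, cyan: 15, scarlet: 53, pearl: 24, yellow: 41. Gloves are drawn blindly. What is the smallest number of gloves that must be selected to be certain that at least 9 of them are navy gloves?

261

In the worst case for collecting navy gloves, every non-navy glove comes out first.
There are 41 + 19 + 14 + 45 + 15 + 53 + 24 + 41 = 252 non-navy gloves altogether.
After those, each further glove must be navy, so 252 + 9 = 261 draws guarantee 9 navy gloves.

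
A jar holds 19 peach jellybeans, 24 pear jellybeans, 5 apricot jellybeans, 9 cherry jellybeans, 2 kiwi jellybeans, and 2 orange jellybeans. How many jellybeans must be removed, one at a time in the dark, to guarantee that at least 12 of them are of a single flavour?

By pigeonhole, the 6 flavours are the holes; the jellybeans drawn are the pigeons.
To avoid 12 of any one flavour, the worst case takes at most 11 of each flavour, or every jellybean of a flavour that has fewer than 11.
That gives 11 + 11 + 5 + 9 + 2 + 2 = 40 jellybeans with no flavour reaching 12.
The next jellybean forces some flavour to 12, so 40 + 1 = 41.

41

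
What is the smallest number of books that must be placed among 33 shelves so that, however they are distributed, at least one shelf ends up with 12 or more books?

With 363 books one could put exactly 11 in each of the 33 shelves, and no shelf would reach 12.
By the pigeonhole principle, one more book must land in a shelf that already has 11, giving it 12.
So 33 × 11 + 1 = 364 books are required.

364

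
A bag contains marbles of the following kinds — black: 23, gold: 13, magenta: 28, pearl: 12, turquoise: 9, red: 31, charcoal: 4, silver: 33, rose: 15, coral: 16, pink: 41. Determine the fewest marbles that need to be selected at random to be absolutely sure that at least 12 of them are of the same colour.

113

By pigeonhole, the 11 colours are the holes; the marbles drawn are the pigeons.
To avoid 12 of any one colour, the worst case takes at most 11 of each colour, or every marble of a colour that has fewer than 11.
That gives 11 + 11 + 11 + 11 + 9 + 11 + 4 + 11 + 11 + 11 + 11 = 112 marbles with no colour reaching 12.
The next marble forces some colour to 12, so 112 + 1 = 113.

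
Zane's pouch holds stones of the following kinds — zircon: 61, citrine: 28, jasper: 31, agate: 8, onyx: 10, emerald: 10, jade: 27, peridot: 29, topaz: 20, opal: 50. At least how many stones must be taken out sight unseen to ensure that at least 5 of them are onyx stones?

269

In the worst case for collecting onyx stones, every non-onyx stone comes out first.
There are 61 + 28 + 31 + 8 + 10 + 27 + 29 + 20 + 50 = 264 non-onyx stones altogether.
After those, each further stone must be onyx, so 264 + 5 = 269 draws guarantee 5 onyx stones.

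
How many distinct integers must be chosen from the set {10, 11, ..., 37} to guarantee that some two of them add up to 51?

17

Group the elements by complementary pair {x, 51−x}: {14,37}, {15,36}, {16,35}, …, giving 12 two-element pairs and 4 integers whose partner 51−x falls outside [10,37].
Treating each of those 16 groups as a pigeonhole, one can pick one integer per group — 16 integers — with no two summing to 51.
The 17th integer lands in an occupied pair, forcing a sum of 51.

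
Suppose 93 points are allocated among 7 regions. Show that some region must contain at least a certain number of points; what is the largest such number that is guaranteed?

14

By pigeonhole, the 7 regions are the holes and the 93 points are the pigeons.
If every region held at most 13 points, the total would be at most 7 × 13 = 91, which is less than 93.
So some region holds at least ⌈93/7⌉ = 14 points.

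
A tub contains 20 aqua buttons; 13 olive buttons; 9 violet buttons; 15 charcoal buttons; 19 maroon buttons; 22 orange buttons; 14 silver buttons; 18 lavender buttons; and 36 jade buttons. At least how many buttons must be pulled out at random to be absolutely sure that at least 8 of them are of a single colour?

An adversary could hand out at most 7 buttons per colour: 7 + 7 + 7 + 7 + 7 + 7 + 7 + 7 + 7 = 63 buttons and still no colour has 8.
One more button lands in a colour already at 7, so 64 draws are enough and 63 are not.

64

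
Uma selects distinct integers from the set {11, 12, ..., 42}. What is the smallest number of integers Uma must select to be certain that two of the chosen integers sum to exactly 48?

Group the elements by complementary pair {x, 48−x}: {11,37}, {12,36}, {13,35}, …, giving 13 two-element pairs, the single value 24 (it cannot pair with itself since the integers are distinct), and 5 integers whose partner 48−x falls outside [11,42].
Pigeonhole: treating each of those 19 groups as a pigeonhole, one can pick one integer per group — 19 integers — with no two summing to 48.
The 20th integer lands in an occupied pair, forcing a sum of 48.

20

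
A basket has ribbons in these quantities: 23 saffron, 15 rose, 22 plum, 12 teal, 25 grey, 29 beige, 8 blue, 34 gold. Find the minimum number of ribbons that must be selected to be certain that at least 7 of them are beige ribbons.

146

In the worst case for collecting beige ribbons, every non-beige ribbon comes out first.
There are 23 + 15 + 22 + 12 + 25 + 8 + 34 = 139 non-beige ribbons altogether.
After those, each further ribbon must be beige, so 139 + 7 = 146 draws guarantee 7 beige ribbons.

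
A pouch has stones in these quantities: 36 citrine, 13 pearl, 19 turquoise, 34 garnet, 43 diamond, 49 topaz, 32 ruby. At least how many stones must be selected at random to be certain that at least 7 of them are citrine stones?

In the worst case for collecting citrine stones, every non-citrine stone comes out first.
There are 13 + 19 + 34 + 43 + 49 + 32 = 190 non-citrine stones altogether.
After those, each further stone must be citrine, so 190 + 7 = 197 draws guarantee 7 citrine stones.

197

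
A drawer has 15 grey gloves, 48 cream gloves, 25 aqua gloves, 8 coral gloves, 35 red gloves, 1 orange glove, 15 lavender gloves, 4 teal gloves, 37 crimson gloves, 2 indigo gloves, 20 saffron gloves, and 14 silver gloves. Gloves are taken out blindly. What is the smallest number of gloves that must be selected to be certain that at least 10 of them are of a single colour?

The 12 colours are the holes; the gloves drawn are the pigeons.
To avoid 10 of any one colour, the worst case takes at most 9 of each colour, or every glove of a colour that has fewer than 9.
That gives 9 + 9 + 9 + 8 + 9 + 1 + 9 + 4 + 9 + 2 + 9 + 9 = 87 gloves with no colour reaching 10.
The next glove forces some colour to 10, so 87 + 1 = 88.

88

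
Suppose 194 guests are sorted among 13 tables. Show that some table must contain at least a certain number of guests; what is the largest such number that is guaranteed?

By the pigeonhole principle, the 13 tables are the holes and the 194 guests are the pigeons.
If every table held at most 14 guests, the total would be at most 13 × 14 = 182, which is less than 194.
So some table holds at least ⌈194/13⌉ = 15 guests.

15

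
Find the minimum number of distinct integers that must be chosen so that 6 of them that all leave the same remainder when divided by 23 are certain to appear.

By the pigeonhole principle, the 23 residue classes mod 23 are the pigeonholes.
With 115 integers one could put 5 in each residue class and have no class reach 6.
The 116th integer pushes some class to 6, so 23·5 + 1 = 116.

116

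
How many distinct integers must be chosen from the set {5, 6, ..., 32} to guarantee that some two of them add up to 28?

20

Two chosen integers sum to 28 exactly when both halves of some pair {x, 28−x} with 5 ≤ x ≤ 28−x ≤ 23 are chosen — 9 such pairs.
The remaining 10 elements (those with no distinct partner in range) can never complete a 28-sum, so the worst case takes all of them and one from each pair: 10 + 9 = 19.
Pigeonhole: the 20th integer has to be the second member of some pair, so 19 + 1 = 20.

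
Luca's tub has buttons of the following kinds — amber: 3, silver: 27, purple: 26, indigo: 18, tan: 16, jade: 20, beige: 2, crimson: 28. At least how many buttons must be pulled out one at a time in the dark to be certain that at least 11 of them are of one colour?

By pigeonhole, put each drawn button into a box by colour. The largest draw with every box below 11 takes min(count, 10) from each colour; colours with fewer than 10 contribute all they have.
Σ min(cᵢ, 10) = 3 + 10 + 10 + 10 + 10 + 10 + 2 + 10 = 65.
Draw number 65 + 1 = 66 must push one box to 11.

66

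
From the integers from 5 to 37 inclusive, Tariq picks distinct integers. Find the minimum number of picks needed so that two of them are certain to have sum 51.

22

Two chosen integers sum to 51 exactly when both halves of some pair {x, 51−x} with 14 ≤ x ≤ 51−x ≤ 37 are chosen — 12 such pairs.
The remaining 9 elements (those with no distinct partner in range) can never complete a 51-sum, so the worst case takes all of them and one from each pair: 9 + 12 = 21.
The 22nd integer has to be the second member of some pair, so 21 + 1 = 22.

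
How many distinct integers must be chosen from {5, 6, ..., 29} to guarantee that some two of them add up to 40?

17

A set avoiding the sum 40 can contain at most one of each pair {x, 40−x}, plus the 7 elements whose complement lies outside the range or equal to its own complement.
The integers 5, …, 20 (16 of them) are such a set: any two sum to at least 5+6 = 11 and at most 19+20 = 39 < 40.
Any 17th integer completes one of the 9 pairs, so 17 choices force a sum of 40.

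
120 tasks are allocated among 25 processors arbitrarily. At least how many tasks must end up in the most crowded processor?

5

Pigeonhole: the 25 processors are the holes and the 120 tasks are the pigeons.
If every processor held at most 4 tasks, the total would be at most 25 × 4 = 100, which is less than 120.
So some processor holds at least ⌈120/25⌉ = 5 tasks.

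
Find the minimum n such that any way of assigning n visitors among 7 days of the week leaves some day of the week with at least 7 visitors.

With 42 visitors one could put exactly 6 in each of the 7 days of the week, and no day of the week would reach 7.
One more visitor must land in a day of the week that already has 6, giving it 7.
So 7 × 6 + 1 = 43 visitors are required.

43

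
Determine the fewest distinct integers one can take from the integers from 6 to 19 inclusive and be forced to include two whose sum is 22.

Two chosen integers sum to 22 exactly when both halves of some pair {x, 22−x} with 6 ≤ x ≤ 22−x ≤ 16 are chosen — 5 such pairs.
The remaining 4 elements (those with no distinct partner in range) can never complete a 22-sum, so the worst case takes all of them and one from each pair: 4 + 5 = 9.
By pigeonhole, the 10th integer has to be the second member of some pair, so 9 + 1 = 10.

10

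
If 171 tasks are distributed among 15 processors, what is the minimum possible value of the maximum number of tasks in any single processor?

Pigeonhole: the 15 processors are the holes and the 171 tasks are the pigeons.
If every processor held at most 11 tasks, the total would be at most 15 × 11 = 165, which is less than 171.
So some processor holds at least ⌈171/15⌉ = 12 tasks.

12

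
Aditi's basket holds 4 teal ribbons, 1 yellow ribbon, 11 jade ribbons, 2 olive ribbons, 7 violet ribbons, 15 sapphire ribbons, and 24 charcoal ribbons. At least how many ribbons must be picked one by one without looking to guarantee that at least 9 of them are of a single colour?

The 7 colours are the holes; the ribbons drawn are the pigeons.
To avoid 9 of any one colour, the worst case takes at most 8 of each colour, or every ribbon of a colour that has fewer than 8.
That gives 4 + 1 + 8 + 2 + 7 + 8 + 8 = 38 ribbons with no colour reaching 9.
The next ribbon forces some colour to 9, so 38 + 1 = 39.

39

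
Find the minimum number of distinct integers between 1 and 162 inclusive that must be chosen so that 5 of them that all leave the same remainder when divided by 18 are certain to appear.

73

Pigeonhole: the 18 residue classes mod 18 are the pigeonholes.
With 72 integers one could put 4 in each residue class and have no class reach 5.
The 73rd integer pushes some class to 5, so 18·4 + 1 = 73.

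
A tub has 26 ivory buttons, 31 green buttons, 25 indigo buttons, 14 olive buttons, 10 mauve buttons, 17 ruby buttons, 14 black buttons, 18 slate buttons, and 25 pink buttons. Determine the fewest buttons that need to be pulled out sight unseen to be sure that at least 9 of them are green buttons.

In the worst case for collecting green buttons, every non-green button comes out first.
There are 26 + 25 + 14 + 10 + 17 + 14 + 18 + 25 = 149 non-green buttons altogether.
After those, each further button must be green, so 149 + 9 = 158 draws guarantee 9 green buttons.

158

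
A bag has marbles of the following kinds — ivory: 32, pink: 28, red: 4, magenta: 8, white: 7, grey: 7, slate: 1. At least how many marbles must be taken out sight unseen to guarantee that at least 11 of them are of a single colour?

48

Pigeonhole: put each drawn marble into a box by colour. The largest draw with every box below 11 takes min(count, 10) from each colour; colours with fewer than 10 contribute all they have.
Σ min(cᵢ, 10) = 10 + 10 + 4 + 8 + 7 + 7 + 1 = 47.
Draw number 47 + 1 = 48 must push one box to 11.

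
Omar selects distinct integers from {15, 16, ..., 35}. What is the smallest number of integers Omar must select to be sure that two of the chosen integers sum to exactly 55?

Two chosen integers sum to 55 exactly when both halves of some pair {x, 55−x} with 20 ≤ x ≤ 55−x ≤ 35 are chosen — 8 such pairs.
The remaining 5 elements (those with no distinct partner in range) can never complete a 55-sum, so the worst case takes all of them and one from each pair: 5 + 8 = 13.
Pigeonhole: the 14th integer has to be the second member of some pair, so 13 + 1 = 14.

14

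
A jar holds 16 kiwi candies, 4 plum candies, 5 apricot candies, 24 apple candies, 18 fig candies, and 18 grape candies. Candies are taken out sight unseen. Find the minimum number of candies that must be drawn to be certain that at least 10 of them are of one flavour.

By the pigeonhole principle, the 6 flavours are the holes; the candies drawn are the pigeons.
To avoid 10 of any one flavour, the worst case takes at most 9 of each flavour, or every candy of a flavour that has fewer than 9.
That gives 9 + 4 + 5 + 9 + 9 + 9 = 45 candies with no flavour reaching 10.
The next candy forces some flavour to 10, so 45 + 1 = 46.

46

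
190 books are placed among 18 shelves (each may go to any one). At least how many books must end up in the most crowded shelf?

11

The 18 shelves are the holes and the 190 books are the pigeons.
If every shelf held at most 10 books, the total would be at most 18 × 10 = 180, which is less than 190.
So some shelf holds at least ⌈190/18⌉ = 11 books.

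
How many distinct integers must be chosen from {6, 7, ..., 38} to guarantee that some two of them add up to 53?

22

A set avoiding the sum 53 can contain at most one of each pair {x, 53−x}, plus the 9 elements whose complement lies outside the range.
The integers 6, …, 26 (21 of them) are such a set: any two sum to at least 6+7 = 13 and at most 25+26 = 51 < 53.
By the pigeonhole principle, any 22nd integer completes one of the 12 pairs, so 22 choices force a sum of 53.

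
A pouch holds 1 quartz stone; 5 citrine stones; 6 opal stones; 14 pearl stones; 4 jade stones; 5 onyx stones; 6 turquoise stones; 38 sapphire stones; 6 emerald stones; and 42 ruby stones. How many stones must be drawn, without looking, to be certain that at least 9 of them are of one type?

58

An adversary could hand out at most 8 stones per type (7 types run out sooner): 1 + 5 + 6 + 8 + 4 + 5 + 6 + 8 + 6 + 8 = 57 stones and still no type has 9.
Pigeonhole: one more stone lands in a type already at 8, so 58 draws are enough and 57 are not.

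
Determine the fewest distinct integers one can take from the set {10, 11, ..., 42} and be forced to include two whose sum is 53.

A set avoiding the sum 53 can contain at most one of each pair {x, 53−x}, plus the 1 element whose complement lies outside the range.
The integers 10, …, 26 (17 of them) are such a set: any two sum to at least 10+11 = 21 and at most 25+26 = 51 < 53.
Pigeonhole: any 18th integer completes one of the 16 pairs, so 18 choices force a sum of 53.

18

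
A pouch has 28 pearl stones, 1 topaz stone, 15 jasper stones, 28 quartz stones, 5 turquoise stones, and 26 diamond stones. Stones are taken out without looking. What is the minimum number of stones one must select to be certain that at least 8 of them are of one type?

35

Put each drawn stone into a box by type. The largest draw with every box below 8 takes min(count, 7) from each type; types with fewer than 7 contribute all they have.
Σ min(cᵢ, 7) = 7 + 1 + 7 + 7 + 5 + 7 = 34.
Draw number 34 + 1 = 35 must push one box to 8.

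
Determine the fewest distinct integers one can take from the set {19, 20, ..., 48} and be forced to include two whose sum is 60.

Two chosen integers sum to 60 exactly when both halves of some pair {x, 60−x} with 19 ≤ x ≤ 60−x ≤ 41 are chosen — 11 such pairs.
The remaining 8 elements (those with no distinct partner in range) can never complete a 60-sum, so the worst case takes all of them and one from each pair: 8 + 11 = 19.
By pigeonhole, the 20th integer has to be the second member of some pair, so 19 + 1 = 20.

20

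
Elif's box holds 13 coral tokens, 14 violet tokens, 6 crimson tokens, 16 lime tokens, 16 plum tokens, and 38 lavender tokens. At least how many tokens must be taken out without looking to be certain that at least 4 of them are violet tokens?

93

In the worst case for collecting violet tokens, every non-violet token comes out first.
There are 13 + 6 + 16 + 16 + 38 = 89 non-violet tokens altogether.
After those, each further token must be violet, so 89 + 4 = 93 draws guarantee 4 violet tokens.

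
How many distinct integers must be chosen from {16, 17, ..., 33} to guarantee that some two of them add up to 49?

Two chosen integers sum to 49 exactly when both halves of some pair {x, 49−x} with 16 ≤ x ≤ 49−x ≤ 33 are chosen — 9 such pairs.
Every element belongs to one of those pairs, so the worst case picks one from each: 9 integers.
The 10th integer has to be the second member of some pair, so 9 + 1 = 10.

10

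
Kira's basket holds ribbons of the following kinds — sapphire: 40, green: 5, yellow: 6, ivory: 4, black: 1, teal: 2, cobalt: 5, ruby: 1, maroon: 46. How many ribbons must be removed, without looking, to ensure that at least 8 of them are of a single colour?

The 9 colours are the holes; the ribbons drawn are the pigeons.
To avoid 8 of any one colour, the worst case takes at most 7 of each colour, or every ribbon of a colour that has fewer than 7.
That gives 7 + 5 + 6 + 4 + 1 + 2 + 5 + 1 + 7 = 38 ribbons with no colour reaching 8.
The next ribbon forces some colour to 8, so 38 + 1 = 39.

39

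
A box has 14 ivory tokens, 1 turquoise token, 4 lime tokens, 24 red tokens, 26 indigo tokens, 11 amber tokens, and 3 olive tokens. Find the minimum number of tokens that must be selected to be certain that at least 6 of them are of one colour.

An adversary could hand out at most 5 tokens per colour (turquoise, lime, olive run out sooner): 5 + 1 + 4 + 5 + 5 + 5 + 3 = 28 tokens and still no colour has 6.
Pigeonhole: one more token lands in a colour already at 5, so 29 draws are enough and 28 are not.

29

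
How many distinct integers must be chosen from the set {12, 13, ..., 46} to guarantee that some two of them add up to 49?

Group the elements by complementary pair {x, 49−x}: {12,37}, {13,36}, {14,35}, …, giving 13 two-element pairs and 9 integers whose partner 49−x falls outside [12,46].
Treating each of those 22 groups as a pigeonhole, one can pick one integer per group — 22 integers — with no two summing to 49.
The 23rd integer lands in an occupied pair, forcing a sum of 49.

23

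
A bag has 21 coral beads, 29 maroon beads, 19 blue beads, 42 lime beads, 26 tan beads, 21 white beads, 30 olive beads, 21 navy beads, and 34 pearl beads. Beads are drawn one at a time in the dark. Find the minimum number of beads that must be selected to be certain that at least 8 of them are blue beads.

232

In the worst case for collecting blue beads, every non-blue bead comes out first.
There are 21 + 29 + 42 + 26 + 21 + 30 + 21 + 34 = 224 non-blue beads altogether.
After those, each further bead must be blue, so 224 + 8 = 232 draws guarantee 8 blue beads.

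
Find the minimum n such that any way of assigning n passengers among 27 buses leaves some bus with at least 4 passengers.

With 81 passengers one could put exactly 3 in each of the 27 buses, and no bus would reach 4.
By the pigeonhole principle, one more passenger must land in a bus that already has 3, giving it 4.
So 27 × 3 + 1 = 82 passengers are required.

82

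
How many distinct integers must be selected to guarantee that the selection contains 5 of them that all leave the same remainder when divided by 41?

By the pigeonhole principle, the 41 residue classes mod 41 are the pigeonholes.
With 164 integers one could put 4 in each residue class and have no class reach 5.
The 165th integer pushes some class to 5, so 41·4 + 1 = 165.

165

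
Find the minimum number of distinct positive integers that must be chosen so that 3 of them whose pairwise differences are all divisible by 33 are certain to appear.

67

Integers whose pairwise differences are multiples of 33 are exactly those sharing a remainder mod 33. The 33 residue classes mod 33 are the pigeonholes.
With 66 integers one could put 2 in each residue class and have no class reach 3.
The 67th integer pushes some class to 3, so 33·2 + 1 = 67.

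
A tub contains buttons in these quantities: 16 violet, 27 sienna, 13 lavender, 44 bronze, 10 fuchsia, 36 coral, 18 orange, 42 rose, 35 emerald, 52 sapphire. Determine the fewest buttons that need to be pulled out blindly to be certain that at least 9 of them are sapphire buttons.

250

In the worst case for collecting sapphire buttons, every non-sapphire button comes out first.
There are 16 + 27 + 13 + 44 + 10 + 36 + 18 + 42 + 35 = 241 non-sapphire buttons altogether.
After those, each further button must be sapphire, so 241 + 9 = 250 draws guarantee 9 sapphire buttons.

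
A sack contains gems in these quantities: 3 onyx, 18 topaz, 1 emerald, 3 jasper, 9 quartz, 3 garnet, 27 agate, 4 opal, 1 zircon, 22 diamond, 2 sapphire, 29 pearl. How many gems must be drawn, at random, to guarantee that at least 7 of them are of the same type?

Put each drawn gem into a box by type. The largest draw with every box below 7 takes min(count, 6) from each type; types with fewer than 6 contribute all they have.
Σ min(cᵢ, 6) = 3 + 6 + 1 + 3 + 6 + 3 + 6 + 4 + 1 + 6 + 2 + 6 = 47.
Draw number 47 + 1 = 48 must push one box to 7.

48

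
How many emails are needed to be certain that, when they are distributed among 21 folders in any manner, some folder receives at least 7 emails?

With 126 emails one could put exactly 6 in each of the 21 folders, and no folder would reach 7.
One more email must land in a folder that already has 6, giving it 7.
So 21 × 6 + 1 = 127 emails are required.

127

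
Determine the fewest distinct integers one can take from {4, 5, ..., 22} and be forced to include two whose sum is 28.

12

Two chosen integers sum to 28 exactly when both halves of some pair {x, 28−x} with 6 ≤ x ≤ 28−x ≤ 22 are chosen — 8 such pairs.
The remaining 3 elements (those with no distinct partner in range) can never complete a 28-sum, so the worst case takes all of them and one from each pair: 3 + 8 = 11.
The 12th integer has to be the second member of some pair, so 11 + 1 = 12.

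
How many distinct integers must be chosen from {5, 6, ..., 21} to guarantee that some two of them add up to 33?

Two chosen integers sum to 33 exactly when both halves of some pair {x, 33−x} with 12 ≤ x ≤ 33−x ≤ 21 are chosen — 5 such pairs.
The remaining 7 elements (those with no distinct partner in range) can never complete a 33-sum, so the worst case takes all of them and one from each pair: 7 + 5 = 12.
The 13th integer has to be the second member of some pair, so 12 + 1 = 13.

13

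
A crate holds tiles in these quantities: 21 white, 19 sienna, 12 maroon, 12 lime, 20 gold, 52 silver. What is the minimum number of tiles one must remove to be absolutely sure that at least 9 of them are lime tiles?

133

In the worst case for collecting lime tiles, every non-lime tile comes out first.
There are 21 + 19 + 12 + 20 + 52 = 124 non-lime tiles altogether.
After those, each further tile must be lime, so 124 + 9 = 133 draws guarantee 9 lime tiles.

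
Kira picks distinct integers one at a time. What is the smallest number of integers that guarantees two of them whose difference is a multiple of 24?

Integers whose pairwise differences are multiples of 24 are exactly those sharing a remainder mod 24. By pigeonhole, the 24 residue classes mod 24 are the pigeonholes.
With 24 integers one could put 1 in each residue class and have no class reach 2.
The 25th integer pushes some class to 2, so 24·1 + 1 = 25.

25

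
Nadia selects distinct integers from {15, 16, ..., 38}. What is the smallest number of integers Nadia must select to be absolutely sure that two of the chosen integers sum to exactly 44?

Group the elements by complementary pair {x, 44−x}: {15,29}, {16,28}, {17,27}, …, giving 7 two-element pairs; the single value 22 (it cannot pair with itself since the integers are distinct); and 9 integers whose partner 44−x falls outside [15,38].
Pigeonhole: treating each of those 17 groups as a pigeonhole, one can pick one integer per group — 17 integers — with no two summing to 44.
The 18th integer lands in an occupied pair, forcing a sum of 44.

18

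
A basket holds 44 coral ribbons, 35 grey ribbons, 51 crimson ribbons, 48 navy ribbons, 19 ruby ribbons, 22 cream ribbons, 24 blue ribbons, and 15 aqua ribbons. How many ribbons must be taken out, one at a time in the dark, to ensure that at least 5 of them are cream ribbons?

241

In the worst case for collecting cream ribbons, every non-cream ribbon comes out first.
There are 44 + 35 + 51 + 48 + 19 + 24 + 15 = 236 non-cream ribbons altogether.
After those, each further ribbon must be cream, so 236 + 5 = 241 draws guarantee 5 cream ribbons.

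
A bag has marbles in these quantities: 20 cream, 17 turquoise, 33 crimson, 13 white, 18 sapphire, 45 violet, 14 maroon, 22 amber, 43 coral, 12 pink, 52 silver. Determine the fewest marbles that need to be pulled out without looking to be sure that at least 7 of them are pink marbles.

284

In the worst case for collecting pink marbles, every non-pink marble comes out first.
There are 20 + 17 + 33 + 13 + 18 + 45 + 14 + 22 + 43 + 52 = 277 non-pink marbles altogether.
After those, each further marble must be pink, so 277 + 7 = 284 draws guarantee 7 pink marbles.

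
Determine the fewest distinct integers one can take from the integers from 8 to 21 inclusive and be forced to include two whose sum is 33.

10

Group the elements by complementary pair {x, 33−x}: {12,21}, {13,20}, {14,19}, …, giving 5 two-element pairs and 4 integers whose partner 33−x falls outside [8,21].
Treating each of those 9 groups as a pigeonhole, one can pick one integer per group — 9 integers — with no two summing to 33.
The 10th integer lands in an occupied pair, forcing a sum of 33.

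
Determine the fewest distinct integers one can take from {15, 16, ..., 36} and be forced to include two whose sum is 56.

15

A set avoiding the sum 56 can contain at most one of each pair {x, 56−x}, plus the 6 elements whose complement lies outside the range or equal to its own complement.
The integers 15, …, 28 (14 of them) are such a set: any two sum to at least 15+16 = 31 and at most 27+28 = 55 < 56.
Any 15th integer completes one of the 8 pairs, so 15 choices force a sum of 56.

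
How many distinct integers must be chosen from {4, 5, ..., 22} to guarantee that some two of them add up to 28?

12

Two chosen integers sum to 28 exactly when both halves of some pair {x, 28−x} with 6 ≤ x ≤ 28−x ≤ 22 are chosen — 8 such pairs.
The remaining 3 elements (those with no distinct partner in range) can never complete a 28-sum, so the worst case takes all of them and one from each pair: 3 + 8 = 11.
By pigeonhole, the 12th integer has to be the second member of some pair, so 11 + 1 = 12.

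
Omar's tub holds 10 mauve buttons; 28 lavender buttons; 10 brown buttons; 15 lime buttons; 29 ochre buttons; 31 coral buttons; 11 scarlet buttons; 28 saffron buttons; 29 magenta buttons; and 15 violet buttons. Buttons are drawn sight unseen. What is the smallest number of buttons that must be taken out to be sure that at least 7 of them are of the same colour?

61

Pigeonhole: put each drawn button into a box by colour. The largest draw with every box below 7 takes min(count, 6) from each colour.
Σ min(cᵢ, 6) = 6 + 6 + 6 + 6 + 6 + 6 + 6 + 6 + 6 + 6 = 60.
Draw number 60 + 1 = 61 must push one box to 7.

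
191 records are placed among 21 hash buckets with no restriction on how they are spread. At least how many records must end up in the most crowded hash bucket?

The 21 hash buckets are the holes and the 191 records are the pigeons.
If every hash bucket held at most 9 records, the total would be at most 21 × 9 = 189, which is less than 191.
So some hash bucket holds at least ⌈191/21⌉ = 10 records.

10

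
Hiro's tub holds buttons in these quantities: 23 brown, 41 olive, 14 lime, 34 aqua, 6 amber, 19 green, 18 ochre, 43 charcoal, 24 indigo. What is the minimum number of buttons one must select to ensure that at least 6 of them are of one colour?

The 9 colours are the holes; the buttons drawn are the pigeons.
To avoid 6 of any one colour, the worst case takes at most 5 of each colour.
That gives 5 + 5 + 5 + 5 + 5 + 5 + 5 + 5 + 5 = 45 buttons with no colour reaching 6.
The next button forces some colour to 6, so 45 + 1 = 46.

46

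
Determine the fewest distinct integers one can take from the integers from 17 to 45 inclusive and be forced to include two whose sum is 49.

22

Group the elements by complementary pair {x, 49−x}: {17,32}, {18,31}, {19,30}, …, giving 8 two-element pairs and 13 integers whose partner 49−x falls outside [17,45].
Treating each of those 21 groups as a pigeonhole, one can pick one integer per group — 21 integers — with no two summing to 49.
The 22nd integer lands in an occupied pair, forcing a sum of 49.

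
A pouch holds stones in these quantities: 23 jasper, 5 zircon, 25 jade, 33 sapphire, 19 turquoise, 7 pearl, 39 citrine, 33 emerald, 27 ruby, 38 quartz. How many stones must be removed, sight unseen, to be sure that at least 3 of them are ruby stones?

225

In the worst case for collecting ruby stones, every non-ruby stone comes out first.
There are 23 + 5 + 25 + 33 + 19 + 7 + 39 + 33 + 38 = 222 non-ruby stones altogether.
After those, each further stone must be ruby, so 222 + 3 = 225 draws guarantee 3 ruby stones.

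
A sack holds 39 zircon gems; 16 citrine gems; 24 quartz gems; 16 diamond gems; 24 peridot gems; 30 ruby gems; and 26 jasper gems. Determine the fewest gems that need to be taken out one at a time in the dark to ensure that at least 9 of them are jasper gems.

In the worst case for collecting jasper gems, every non-jasper gem comes out first.
There are 39 + 16 + 24 + 16 + 24 + 30 = 149 non-jasper gems altogether.
After those, each further gem must be jasper, so 149 + 9 = 158 draws guarantee 9 jasper gems.

158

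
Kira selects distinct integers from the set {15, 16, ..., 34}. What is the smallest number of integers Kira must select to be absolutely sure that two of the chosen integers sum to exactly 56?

15

Group the elements by complementary pair {x, 56−x}: {22,34}, {23,33}, {24,32}, …, giving 6 two-element pairs, the single value 28 (it cannot pair with itself since the integers are distinct), and 7 integers whose partner 56−x falls outside [15,34].
Pigeonhole: treating each of those 14 groups as a pigeonhole, one can pick one integer per group — 14 integers — with no two summing to 56.
The 15th integer lands in an occupied pair, forcing a sum of 56.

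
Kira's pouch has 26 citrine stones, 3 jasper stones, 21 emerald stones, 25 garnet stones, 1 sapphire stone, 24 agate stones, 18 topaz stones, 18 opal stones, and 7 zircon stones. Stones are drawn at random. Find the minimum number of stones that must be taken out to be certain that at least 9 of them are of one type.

60

The 9 types are the holes; the stones drawn are the pigeons.
To avoid 9 of any one type, the worst case takes at most 8 of each type, or every stone of a type that has fewer than 8.
That gives 8 + 3 + 8 + 8 + 1 + 8 + 8 + 8 + 7 = 59 stones with no type reaching 9.
The next stone forces some type to 9, so 59 + 1 = 60.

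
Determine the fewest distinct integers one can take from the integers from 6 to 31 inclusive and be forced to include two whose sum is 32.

Group the elements by complementary pair {x, 32−x}: {6,26}, {7,25}, {8,24}, …, giving 10 two-element pairs, the single value 16 (it cannot pair with itself since the integers are distinct), and 5 integers whose partner 32−x falls outside [6,31].
Treating each of those 16 groups as a pigeonhole, one can pick one integer per group — 16 integers — with no two summing to 32.
The 17th integer lands in an occupied pair, forcing a sum of 32.

17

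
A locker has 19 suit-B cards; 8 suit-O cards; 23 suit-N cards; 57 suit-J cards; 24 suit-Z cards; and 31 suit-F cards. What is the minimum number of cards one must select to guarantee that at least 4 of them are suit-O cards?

158

In the worst case for collecting suit-O cards, every non-suit-O card comes out first.
There are 19 + 23 + 57 + 24 + 31 = 154 non-suit-O cards altogether.
After those, each further card must be suit-O, so 154 + 4 = 158 draws guarantee 4 suit-O cards.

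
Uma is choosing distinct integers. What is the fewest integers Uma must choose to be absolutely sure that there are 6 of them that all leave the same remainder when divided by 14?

71

Pigeonhole: the 14 residue classes mod 14 are the pigeonholes.
With 70 integers one could put 5 in each residue class and have no class reach 6.
The 71st integer pushes some class to 6, so 14·5 + 1 = 71.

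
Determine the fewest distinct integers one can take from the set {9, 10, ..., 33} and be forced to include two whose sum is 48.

17

A set avoiding the sum 48 can contain at most one of each pair {x, 48−x}, plus the 7 elements whose complement lies outside the range or equal to its own complement.
The integers 9, …, 24 (16 of them) are such a set: any two sum to at least 9+10 = 19 and at most 23+24 = 47 < 48.
Pigeonhole: any 17th integer completes one of the 9 pairs, so 17 choices force a sum of 48.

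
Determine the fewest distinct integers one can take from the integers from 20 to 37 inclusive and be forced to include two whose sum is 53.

12

Group the elements by complementary pair {x, 53−x}: {20,33}, {21,32}, {22,31}, …, giving 7 two-element pairs and 4 integers whose partner 53−x falls outside [20,37].
By the pigeonhole principle, treating each of those 11 groups as a pigeonhole, one can pick one integer per group — 11 integers — with no two summing to 53.
The 12th integer lands in an occupied pair, forcing a sum of 53.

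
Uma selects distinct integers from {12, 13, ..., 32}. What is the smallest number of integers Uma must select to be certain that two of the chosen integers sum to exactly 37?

A set avoiding the sum 37 can contain at most one of each pair {x, 37−x}, plus the 7 elements whose complement lies outside the range.
The integers 19, …, 32 (14 of them) are such a set: any two sum to at least 19+20 = 39 > 37.
By the pigeonhole principle, any 15th integer completes one of the 7 pairs, so 15 choices force a sum of 37.

15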